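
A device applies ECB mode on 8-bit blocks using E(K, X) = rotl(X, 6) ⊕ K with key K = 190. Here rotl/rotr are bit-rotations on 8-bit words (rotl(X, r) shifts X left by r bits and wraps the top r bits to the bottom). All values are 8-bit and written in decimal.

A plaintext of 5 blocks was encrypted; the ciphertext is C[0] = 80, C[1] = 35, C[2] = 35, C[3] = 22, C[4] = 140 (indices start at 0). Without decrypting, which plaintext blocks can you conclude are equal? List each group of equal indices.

ECB encrypts each block independently with the same key, so equal ciphertext blocks imply equal plaintext blocks.
C[1] = C[2] = 35, so P[1] = P[2].

P[1] = P[2]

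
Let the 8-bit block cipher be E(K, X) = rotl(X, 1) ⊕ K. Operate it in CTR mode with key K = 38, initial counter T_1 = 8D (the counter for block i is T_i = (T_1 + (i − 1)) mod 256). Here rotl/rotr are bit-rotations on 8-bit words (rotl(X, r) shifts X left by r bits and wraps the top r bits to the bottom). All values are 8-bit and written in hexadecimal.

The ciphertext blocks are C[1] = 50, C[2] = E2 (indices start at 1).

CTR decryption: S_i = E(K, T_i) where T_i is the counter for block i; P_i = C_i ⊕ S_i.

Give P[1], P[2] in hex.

P[1]: T = 8D, S = E(K, T) = 23; 50 ⊕ 23 = 73.
P[2]: T = 8E, S = E(K, T) = 25; E2 ⊕ 25 = C7.

P[1] = 73, P[2] = C7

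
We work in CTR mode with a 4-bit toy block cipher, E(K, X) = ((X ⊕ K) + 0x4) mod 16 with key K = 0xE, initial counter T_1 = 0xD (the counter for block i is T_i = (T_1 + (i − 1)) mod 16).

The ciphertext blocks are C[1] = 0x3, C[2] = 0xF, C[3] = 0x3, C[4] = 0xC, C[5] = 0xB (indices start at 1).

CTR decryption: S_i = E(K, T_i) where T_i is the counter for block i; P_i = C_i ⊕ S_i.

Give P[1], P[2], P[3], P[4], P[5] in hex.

P[1]: T = 0xD, S = E(K, T) = 0x7; 0x3 ⊕ 0x7 = 0x4.
P[2]: T = 0xE, S = E(K, T) = 0x4; 0xF ⊕ 0x4 = 0xB.
P[3]: T = 0xF, S = E(K, T) = 0x5; 0x3 ⊕ 0x5 = 0x6.
P[4]: T = 0x0, S = E(K, T) = 0x2; 0xC ⊕ 0x2 = 0xE.
P[5]: T = 0x1, S = E(K, T) = 0x3; 0xB ⊕ 0x3 = 0x8.

P[1] = 0x4, P[2] = 0xB, P[3] = 0x6, P[4] = 0xE, P[5] = 0x8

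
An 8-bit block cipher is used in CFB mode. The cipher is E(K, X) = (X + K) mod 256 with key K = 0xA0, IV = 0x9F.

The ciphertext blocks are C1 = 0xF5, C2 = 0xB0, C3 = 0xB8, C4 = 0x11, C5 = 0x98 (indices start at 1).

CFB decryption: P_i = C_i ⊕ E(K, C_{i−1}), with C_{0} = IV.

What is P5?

P5: E(K, 0x11) = 0xB1; 0x98 ⊕ 0xB1 = 0x29.

P5 = 0x29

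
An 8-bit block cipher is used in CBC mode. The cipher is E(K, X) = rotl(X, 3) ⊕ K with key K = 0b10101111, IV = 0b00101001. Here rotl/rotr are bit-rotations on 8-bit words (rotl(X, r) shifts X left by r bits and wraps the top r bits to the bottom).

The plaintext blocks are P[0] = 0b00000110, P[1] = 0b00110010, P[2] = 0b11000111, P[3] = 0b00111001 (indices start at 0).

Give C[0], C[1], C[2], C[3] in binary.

CBC encryption: C_i = E(K, P_i ⊕ C_{i−1}), with C_{−1} = IV.
C[0]: P[0] ⊕ 0b00101001 = 0b00101111; E(K, 0b00101111) = 0b11010110.
C[1]: P[1] ⊕ 0b11010110 = 0b11100100; E(K, 0b11100100) = 0b10001000.
C[2]: P[2] ⊕ 0b10001000 = 0b01001111; E(K, 0b01001111) = 0b11010101.
C[3]: P[3] ⊕ 0b11010101 = 0b11101100; E(K, 0b11101100) = 0b11001000.

C[0] = 0b11010110, C[1] = 0b10001000, C[2] = 0b11010101, C[3] = 0b11001000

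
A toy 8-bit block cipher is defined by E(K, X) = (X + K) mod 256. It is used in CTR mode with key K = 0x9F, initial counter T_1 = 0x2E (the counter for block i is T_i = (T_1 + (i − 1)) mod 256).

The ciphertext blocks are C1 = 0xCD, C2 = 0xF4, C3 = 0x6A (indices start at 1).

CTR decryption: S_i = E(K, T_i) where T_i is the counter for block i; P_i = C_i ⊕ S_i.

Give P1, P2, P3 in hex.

P1 = 0x00, P2 = 0x3A, P3 = 0xA5

P1: T = 0x2E, S = E(K, T) = 0xCD; 0xCD ⊕ 0xCD = 0x00.
P2: T = 0x2F, S = E(K, T) = 0xCE; 0xF4 ⊕ 0xCE = 0x3A.
P3: T = 0x30, S = E(K, T) = 0xCF; 0x6A ⊕ 0xCF = 0xA5.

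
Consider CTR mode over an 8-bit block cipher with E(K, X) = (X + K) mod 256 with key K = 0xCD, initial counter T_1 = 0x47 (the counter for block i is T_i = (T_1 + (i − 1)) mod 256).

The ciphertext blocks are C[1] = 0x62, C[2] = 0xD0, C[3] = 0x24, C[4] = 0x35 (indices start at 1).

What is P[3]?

CTR decryption: S_i = E(K, T_i) where T_i is the counter for block i; P_i = C_i ⊕ S_i.
P[3]: T = 0x49, S = E(K, T) = 0x16; 0x24 ⊕ 0x16 = 0x32.

P[3] = 0x32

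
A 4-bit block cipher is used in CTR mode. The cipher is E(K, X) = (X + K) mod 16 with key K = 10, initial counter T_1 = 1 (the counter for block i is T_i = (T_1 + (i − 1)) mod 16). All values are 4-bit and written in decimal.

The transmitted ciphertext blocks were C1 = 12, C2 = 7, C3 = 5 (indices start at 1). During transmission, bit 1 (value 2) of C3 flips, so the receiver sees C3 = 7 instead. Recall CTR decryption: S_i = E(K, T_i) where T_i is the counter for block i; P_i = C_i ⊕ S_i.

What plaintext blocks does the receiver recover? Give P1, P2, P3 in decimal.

Only C3 changed, to 7. In CTR, a change in C_i flips the same bit in P_i only; the keystream is unaffected. Decrypting the received ciphertext:
P1: T = 1, S = E(K, T) = 11; 12 ⊕ 11 = 7.
P2: T = 2, S = E(K, T) = 12; 7 ⊕ 12 = 11.
P3: T = 3, S = E(K, T) = 13; 7 ⊕ 13 = 10.
Blocks that differ from the original plaintext: P3.

P1 = 7, P2 = 11, P3 = 10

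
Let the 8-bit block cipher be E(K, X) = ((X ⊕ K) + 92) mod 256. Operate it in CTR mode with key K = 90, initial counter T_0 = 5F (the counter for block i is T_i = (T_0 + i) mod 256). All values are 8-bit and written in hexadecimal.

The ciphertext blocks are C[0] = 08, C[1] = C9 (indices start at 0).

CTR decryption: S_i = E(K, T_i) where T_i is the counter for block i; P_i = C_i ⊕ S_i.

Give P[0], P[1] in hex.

P[0]: T = 5F, S = E(K, T) = 61; 08 ⊕ 61 = 69.
P[1]: T = 60, S = E(K, T) = 82; C9 ⊕ 82 = 4B.

P[0] = 69, P[1] = 4B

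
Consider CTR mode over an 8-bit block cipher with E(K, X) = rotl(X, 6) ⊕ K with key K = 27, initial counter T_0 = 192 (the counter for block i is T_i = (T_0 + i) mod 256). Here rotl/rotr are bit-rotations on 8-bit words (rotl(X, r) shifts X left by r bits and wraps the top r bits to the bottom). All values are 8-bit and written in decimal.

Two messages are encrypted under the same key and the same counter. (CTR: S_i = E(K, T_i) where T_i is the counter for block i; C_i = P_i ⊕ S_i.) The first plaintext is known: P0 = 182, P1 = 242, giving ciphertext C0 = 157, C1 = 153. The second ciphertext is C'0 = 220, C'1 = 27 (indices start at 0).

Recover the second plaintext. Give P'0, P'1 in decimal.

In CTR with a reused counter, both messages share the same keystream S_i, so C_i ⊕ C'_i = P_i ⊕ P'_i and thus P'_i = P_i ⊕ C_i ⊕ C'_i.
P'0: 182 ⊕ 157 ⊕ 220 = 247.
P'1: 242 ⊕ 153 ⊕ 27 = 112.

P'0 = 247, P'1 = 112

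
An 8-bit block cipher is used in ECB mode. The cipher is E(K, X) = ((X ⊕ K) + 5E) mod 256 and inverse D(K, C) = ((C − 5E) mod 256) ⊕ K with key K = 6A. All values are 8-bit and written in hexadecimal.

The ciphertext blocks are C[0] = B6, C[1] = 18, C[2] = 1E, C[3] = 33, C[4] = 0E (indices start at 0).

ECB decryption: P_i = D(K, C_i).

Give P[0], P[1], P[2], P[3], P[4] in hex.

P[0] = 32, P[1] = D0, P[2] = AA, P[3] = BF, P[4] = DA

P[0]: D(K, B6) = 32.
P[1]: D(K, 18) = D0.
P[2]: D(K, 1E) = AA.
P[3]: D(K, 33) = BF.
P[4]: D(K, 0E) = DA.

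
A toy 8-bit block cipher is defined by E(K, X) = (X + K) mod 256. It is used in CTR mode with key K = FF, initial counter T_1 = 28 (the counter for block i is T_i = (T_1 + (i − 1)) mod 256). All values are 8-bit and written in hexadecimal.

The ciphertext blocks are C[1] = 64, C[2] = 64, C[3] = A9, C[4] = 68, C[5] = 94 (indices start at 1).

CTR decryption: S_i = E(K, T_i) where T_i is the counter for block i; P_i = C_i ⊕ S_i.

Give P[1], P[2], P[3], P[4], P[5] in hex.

P[1]: T = 28, S = E(K, T) = 27; 64 ⊕ 27 = 43.
P[2]: T = 29, S = E(K, T) = 28; 64 ⊕ 28 = 4C.
P[3]: T = 2A, S = E(K, T) = 29; A9 ⊕ 29 = 80.
P[4]: T = 2B, S = E(K, T) = 2A; 68 ⊕ 2A = 42.
P[5]: T = 2C, S = E(K, T) = 2B; 94 ⊕ 2B = BF.

P[1] = 43, P[2] = 4C, P[3] = 80, P[4] = 42, P[5] = BF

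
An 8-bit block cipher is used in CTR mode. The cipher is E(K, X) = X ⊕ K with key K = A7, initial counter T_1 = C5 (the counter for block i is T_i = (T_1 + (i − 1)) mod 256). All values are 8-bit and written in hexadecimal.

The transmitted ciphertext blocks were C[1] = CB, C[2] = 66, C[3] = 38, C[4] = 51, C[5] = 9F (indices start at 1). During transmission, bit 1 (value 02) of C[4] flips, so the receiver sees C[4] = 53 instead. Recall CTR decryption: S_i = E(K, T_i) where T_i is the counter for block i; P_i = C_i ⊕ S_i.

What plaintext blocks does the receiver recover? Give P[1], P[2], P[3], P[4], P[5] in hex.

P[1] = A9, P[2] = 07, P[3] = 58, P[4] = 3C, P[5] = F1

Only C[4] changed, to 53. In CTR, a change in C_i flips the same bit in P_i only; the keystream is unaffected. Decrypting the received ciphertext:
P[1]: T = C5, S = E(K, T) = 62; CB ⊕ 62 = A9.
P[2]: T = C6, S = E(K, T) = 61; 66 ⊕ 61 = 07.
P[3]: T = C7, S = E(K, T) = 60; 38 ⊕ 60 = 58.
P[4]: T = C8, S = E(K, T) = 6F; 53 ⊕ 6F = 3C.
P[5]: T = C9, S = E(K, T) = 6E; 9F ⊕ 6E = F1.
Blocks that differ from the original plaintext: P[4].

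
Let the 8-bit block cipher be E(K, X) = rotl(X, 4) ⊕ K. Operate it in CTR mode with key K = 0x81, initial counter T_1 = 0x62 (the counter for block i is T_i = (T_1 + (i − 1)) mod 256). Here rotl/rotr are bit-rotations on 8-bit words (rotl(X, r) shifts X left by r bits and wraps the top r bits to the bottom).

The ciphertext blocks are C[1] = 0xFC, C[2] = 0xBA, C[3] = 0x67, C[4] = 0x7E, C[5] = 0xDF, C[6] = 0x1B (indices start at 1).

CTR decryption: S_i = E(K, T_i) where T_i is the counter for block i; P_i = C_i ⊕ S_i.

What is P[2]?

P[2] = 0x0D

P[2]: T = 0x63, S = E(K, T) = 0xB7; 0xBA ⊕ 0xB7 = 0x0D.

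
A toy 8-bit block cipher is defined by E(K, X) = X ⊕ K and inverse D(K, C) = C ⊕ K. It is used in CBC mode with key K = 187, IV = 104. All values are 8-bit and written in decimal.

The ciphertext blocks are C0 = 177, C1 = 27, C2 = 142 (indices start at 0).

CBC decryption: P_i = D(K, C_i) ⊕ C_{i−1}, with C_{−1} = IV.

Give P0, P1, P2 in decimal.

P0 = 98, P1 = 17, P2 = 46

P0: D(K, 177) = 10; 10 ⊕ 104 = 98.
P1: D(K, 27) = 160; 160 ⊕ 177 = 17.
P2: D(K, 142) = 53; 53 ⊕ 27 = 46.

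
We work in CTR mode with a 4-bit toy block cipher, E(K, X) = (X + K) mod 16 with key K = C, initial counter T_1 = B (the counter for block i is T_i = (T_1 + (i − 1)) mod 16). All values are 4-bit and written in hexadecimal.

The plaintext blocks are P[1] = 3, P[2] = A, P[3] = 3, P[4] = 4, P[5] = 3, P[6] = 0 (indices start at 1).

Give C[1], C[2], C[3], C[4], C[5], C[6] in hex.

C[1] = 4, C[2] = 2, C[3] = A, C[4] = E, C[5] = 8, C[6] = C

CTR encryption: S_i = E(K, T_i) where T_i is the counter for block i; C_i = P_i ⊕ S_i.
C[1]: T = B, S = E(K, T) = 7; 3 ⊕ 7 = 4.
C[2]: T = C, S = E(K, T) = 8; A ⊕ 8 = 2.
C[3]: T = D, S = E(K, T) = 9; 3 ⊕ 9 = A.
C[4]: T = E, S = E(K, T) = A; 4 ⊕ A = E.
C[5]: T = F, S = E(K, T) = B; 3 ⊕ B = 8.
C[6]: T = 0, S = E(K, T) = C; 0 ⊕ C = C.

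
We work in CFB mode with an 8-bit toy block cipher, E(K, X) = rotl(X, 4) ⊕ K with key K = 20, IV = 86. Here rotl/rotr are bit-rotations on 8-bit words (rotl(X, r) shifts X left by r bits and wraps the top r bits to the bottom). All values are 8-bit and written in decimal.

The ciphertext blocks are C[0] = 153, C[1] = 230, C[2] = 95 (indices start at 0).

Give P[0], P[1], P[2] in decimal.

CFB decryption: P_i = C_i ⊕ E(K, C_{i−1}), with C_{−1} = IV.
P[0]: E(K, 86) = 113; 153 ⊕ 113 = 232.
P[1]: E(K, 153) = 141; 230 ⊕ 141 = 107.
P[2]: E(K, 230) = 122; 95 ⊕ 122 = 37.

P[0] = 232, P[1] = 107, P[2] = 37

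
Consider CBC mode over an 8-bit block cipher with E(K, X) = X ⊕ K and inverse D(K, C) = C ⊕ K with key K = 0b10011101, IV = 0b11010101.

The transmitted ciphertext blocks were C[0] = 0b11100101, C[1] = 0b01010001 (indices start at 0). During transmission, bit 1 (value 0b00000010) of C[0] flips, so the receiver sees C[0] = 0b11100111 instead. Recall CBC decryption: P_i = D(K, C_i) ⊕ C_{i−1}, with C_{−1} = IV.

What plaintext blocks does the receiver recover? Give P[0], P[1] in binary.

P[0] = 0b10101111, P[1] = 0b00101011

Only C[0] changed, to 0b11100111. In CBC, a change in C_i garbles P_i and flips the same bit in P_{i+1}. Decrypting the received ciphertext:
P[0]: D(K, 0b11100111) = 0b01111010; 0b01111010 ⊕ 0b11010101 = 0b10101111.
P[1]: D(K, 0b01010001) = 0b11001100; 0b11001100 ⊕ 0b11100111 = 0b00101011.
Blocks that differ from the original plaintext: P[0], P[1].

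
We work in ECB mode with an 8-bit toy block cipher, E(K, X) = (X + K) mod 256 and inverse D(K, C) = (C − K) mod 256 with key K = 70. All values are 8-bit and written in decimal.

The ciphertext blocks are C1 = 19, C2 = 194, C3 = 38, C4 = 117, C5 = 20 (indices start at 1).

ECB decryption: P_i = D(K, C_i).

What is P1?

P1 = 205

P1: D(K, 19) = 205.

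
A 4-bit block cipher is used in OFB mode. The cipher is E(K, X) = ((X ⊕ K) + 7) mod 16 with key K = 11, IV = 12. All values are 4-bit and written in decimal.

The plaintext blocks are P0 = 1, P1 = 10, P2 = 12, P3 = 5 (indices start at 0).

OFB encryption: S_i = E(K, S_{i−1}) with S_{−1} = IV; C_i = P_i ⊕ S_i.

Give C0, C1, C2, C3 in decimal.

C0: S = E(K, 12) = 14; 1 ⊕ 14 = 15.
C1: S = E(K, 14) = 12; 10 ⊕ 12 = 6.
C2: S = E(K, 12) = 14; 12 ⊕ 14 = 2.
C3: S = E(K, 14) = 12; 5 ⊕ 12 = 9.

C0 = 15, C1 = 6, C2 = 2, C3 = 9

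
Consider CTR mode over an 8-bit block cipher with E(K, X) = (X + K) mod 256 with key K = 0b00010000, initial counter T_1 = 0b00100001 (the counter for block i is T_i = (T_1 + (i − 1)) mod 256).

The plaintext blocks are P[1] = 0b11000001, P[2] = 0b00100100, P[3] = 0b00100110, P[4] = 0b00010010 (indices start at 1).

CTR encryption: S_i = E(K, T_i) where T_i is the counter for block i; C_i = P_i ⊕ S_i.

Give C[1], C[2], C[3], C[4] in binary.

C[1]: T = 0b00100001, S = E(K, T) = 0b00110001; 0b11000001 ⊕ 0b00110001 = 0b11110000.
C[2]: T = 0b00100010, S = E(K, T) = 0b00110010; 0b00100100 ⊕ 0b00110010 = 0b00010110.
C[3]: T = 0b00100011, S = E(K, T) = 0b00110011; 0b00100110 ⊕ 0b00110011 = 0b00010101.
C[4]: T = 0b00100100, S = E(K, T) = 0b00110100; 0b00010010 ⊕ 0b00110100 = 0b00100110.

C[1] = 0b11110000, C[2] = 0b00010110, C[3] = 0b00010101, C[4] = 0b00100110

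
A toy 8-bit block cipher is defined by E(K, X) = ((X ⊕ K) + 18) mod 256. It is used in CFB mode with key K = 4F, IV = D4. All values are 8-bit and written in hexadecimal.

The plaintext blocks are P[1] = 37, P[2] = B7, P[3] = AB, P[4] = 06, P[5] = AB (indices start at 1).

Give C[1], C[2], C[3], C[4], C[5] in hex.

CFB encryption: C_i = P_i ⊕ E(K, C_{i−1}), with C_{0} = IV.
C[1]: E(K, D4) = B3; 37 ⊕ B3 = 84.
C[2]: E(K, 84) = E3; B7 ⊕ E3 = 54.
C[3]: E(K, 54) = 33; AB ⊕ 33 = 98.
C[4]: E(K, 98) = EF; 06 ⊕ EF = E9.
C[5]: E(K, E9) = BE; AB ⊕ BE = 15.

C[1] = 84, C[2] = 54, C[3] = 98, C[4] = E9, C[5] = 15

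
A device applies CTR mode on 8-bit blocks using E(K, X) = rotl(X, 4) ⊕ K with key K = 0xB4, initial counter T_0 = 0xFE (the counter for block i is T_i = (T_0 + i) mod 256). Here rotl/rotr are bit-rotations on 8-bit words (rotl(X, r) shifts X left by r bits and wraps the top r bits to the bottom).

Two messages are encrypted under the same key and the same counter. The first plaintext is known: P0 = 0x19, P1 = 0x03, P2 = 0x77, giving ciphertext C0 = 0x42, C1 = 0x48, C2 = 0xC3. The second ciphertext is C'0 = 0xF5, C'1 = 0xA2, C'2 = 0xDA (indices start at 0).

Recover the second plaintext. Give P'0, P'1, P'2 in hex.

In CTR with a reused counter, both messages share the same keystream S_i, so C_i ⊕ C'_i = P_i ⊕ P'_i and thus P'_i = P_i ⊕ C_i ⊕ C'_i.
P'0: 0x19 ⊕ 0x42 ⊕ 0xF5 = 0xAE.
P'1: 0x03 ⊕ 0x48 ⊕ 0xA2 = 0xE9.
P'2: 0x77 ⊕ 0xC3 ⊕ 0xDA = 0x6E.

P'0 = 0xAE, P'1 = 0xE9, P'2 = 0x6E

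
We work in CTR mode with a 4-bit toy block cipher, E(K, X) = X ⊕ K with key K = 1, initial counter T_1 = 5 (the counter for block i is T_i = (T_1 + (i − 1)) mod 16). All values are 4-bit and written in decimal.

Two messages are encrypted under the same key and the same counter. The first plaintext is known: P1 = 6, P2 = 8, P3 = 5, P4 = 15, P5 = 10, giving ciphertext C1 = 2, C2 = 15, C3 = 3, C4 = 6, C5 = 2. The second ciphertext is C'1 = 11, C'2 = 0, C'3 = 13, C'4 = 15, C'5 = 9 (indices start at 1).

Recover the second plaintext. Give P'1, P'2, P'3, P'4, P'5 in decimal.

P'1 = 15, P'2 = 7, P'3 = 11, P'4 = 6, P'5 = 1

In CTR with a reused counter, both messages share the same keystream S_i, so C_i ⊕ C'_i = P_i ⊕ P'_i and thus P'_i = P_i ⊕ C_i ⊕ C'_i.
P'1: 6 ⊕ 2 ⊕ 11 = 15.
P'2: 8 ⊕ 15 ⊕ 0 = 7.
P'3: 5 ⊕ 3 ⊕ 13 = 11.
P'4: 15 ⊕ 6 ⊕ 15 = 6.
P'5: 10 ⊕ 2 ⊕ 9 = 1.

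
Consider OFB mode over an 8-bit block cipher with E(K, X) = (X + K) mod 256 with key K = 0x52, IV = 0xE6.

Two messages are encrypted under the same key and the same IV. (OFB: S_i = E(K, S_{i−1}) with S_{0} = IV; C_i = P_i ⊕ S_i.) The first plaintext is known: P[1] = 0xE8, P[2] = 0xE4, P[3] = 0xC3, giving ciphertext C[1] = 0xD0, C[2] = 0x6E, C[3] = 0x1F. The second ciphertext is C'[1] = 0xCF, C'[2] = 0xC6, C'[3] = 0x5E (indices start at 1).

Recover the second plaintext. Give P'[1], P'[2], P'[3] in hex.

In OFB with a reused IV, both messages share the same keystream S_i, so C_i ⊕ C'_i = P_i ⊕ P'_i and thus P'_i = P_i ⊕ C_i ⊕ C'_i.
P'[1]: 0xE8 ⊕ 0xD0 ⊕ 0xCF = 0xF7.
P'[2]: 0xE4 ⊕ 0x6E ⊕ 0xC6 = 0x4C.
P'[3]: 0xC3 ⊕ 0x1F ⊕ 0x5E = 0x82.

P'[1] = 0xF7, P'[2] = 0x4C, P'[3] = 0x82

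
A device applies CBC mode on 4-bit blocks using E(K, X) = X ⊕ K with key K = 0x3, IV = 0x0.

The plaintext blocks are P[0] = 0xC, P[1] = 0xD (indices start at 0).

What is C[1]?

CBC encryption: C_i = E(K, P_i ⊕ C_{i−1}), with C_{−1} = IV.
C[0]: P[0] ⊕ 0x0 = 0xC; E(K, 0xC) = 0xF.
C[1]: P[1] ⊕ 0xF = 0x2; E(K, 0x2) = 0x1.

C[1] = 0x1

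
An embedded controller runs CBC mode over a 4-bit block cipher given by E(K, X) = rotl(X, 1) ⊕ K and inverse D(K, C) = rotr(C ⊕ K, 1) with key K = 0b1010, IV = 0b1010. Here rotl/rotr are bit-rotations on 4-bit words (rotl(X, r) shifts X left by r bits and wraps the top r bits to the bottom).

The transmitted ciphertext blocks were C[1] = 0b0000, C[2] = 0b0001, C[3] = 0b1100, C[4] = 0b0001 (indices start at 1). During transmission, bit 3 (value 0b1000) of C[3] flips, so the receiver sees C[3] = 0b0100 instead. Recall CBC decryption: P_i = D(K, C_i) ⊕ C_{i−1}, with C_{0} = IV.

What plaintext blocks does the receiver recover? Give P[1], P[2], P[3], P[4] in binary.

Only C[3] changed, to 0b0100. In CBC, a change in C_i garbles P_i and flips the same bit in P_{i+1}. Decrypting the received ciphertext:
P[1]: D(K, 0b0000) = 0b0101; 0b0101 ⊕ 0b1010 = 0b1111.
P[2]: D(K, 0b0001) = 0b1101; 0b1101 ⊕ 0b0000 = 0b1101.
P[3]: D(K, 0b0100) = 0b0111; 0b0111 ⊕ 0b0001 = 0b0110.
P[4]: D(K, 0b0001) = 0b1101; 0b1101 ⊕ 0b0100 = 0b1001.
Blocks that differ from the original plaintext: P[3], P[4].

P[1] = 0b1111, P[2] = 0b1101, P[3] = 0b0110, P[4] = 0b1001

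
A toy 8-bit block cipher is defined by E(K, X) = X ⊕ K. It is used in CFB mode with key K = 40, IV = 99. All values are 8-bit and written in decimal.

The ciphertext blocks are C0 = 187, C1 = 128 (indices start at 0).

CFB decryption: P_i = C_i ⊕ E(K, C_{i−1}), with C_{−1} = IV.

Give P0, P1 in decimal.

P0: E(K, 99) = 75; 187 ⊕ 75 = 240.
P1: E(K, 187) = 147; 128 ⊕ 147 = 19.

P0 = 240, P1 = 19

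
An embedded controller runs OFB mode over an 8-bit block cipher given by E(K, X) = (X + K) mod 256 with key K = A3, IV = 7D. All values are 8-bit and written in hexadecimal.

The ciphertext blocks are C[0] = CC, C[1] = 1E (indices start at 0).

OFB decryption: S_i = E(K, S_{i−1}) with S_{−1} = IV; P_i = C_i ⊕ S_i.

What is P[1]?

P[1] = DD

P[0]: S = E(K, 7D) = 20; CC ⊕ 20 = EC.
P[1]: S = E(K, 20) = C3; 1E ⊕ C3 = DD.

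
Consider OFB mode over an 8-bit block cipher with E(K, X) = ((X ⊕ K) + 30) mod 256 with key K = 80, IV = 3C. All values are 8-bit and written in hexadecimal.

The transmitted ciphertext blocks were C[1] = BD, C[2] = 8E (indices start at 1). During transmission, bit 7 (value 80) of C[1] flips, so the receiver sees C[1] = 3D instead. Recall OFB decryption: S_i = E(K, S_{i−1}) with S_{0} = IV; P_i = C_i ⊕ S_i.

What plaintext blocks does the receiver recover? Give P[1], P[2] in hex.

Only C[1] changed, to 3D. In OFB, a change in C_i flips the same bit in P_i only; the keystream is unaffected. Decrypting the received ciphertext:
P[1]: S = E(K, 3C) = EC; 3D ⊕ EC = D1.
P[2]: S = E(K, EC) = 9C; 8E ⊕ 9C = 12.
Blocks that differ from the original plaintext: P[1].

P[1] = D1, P[2] = 12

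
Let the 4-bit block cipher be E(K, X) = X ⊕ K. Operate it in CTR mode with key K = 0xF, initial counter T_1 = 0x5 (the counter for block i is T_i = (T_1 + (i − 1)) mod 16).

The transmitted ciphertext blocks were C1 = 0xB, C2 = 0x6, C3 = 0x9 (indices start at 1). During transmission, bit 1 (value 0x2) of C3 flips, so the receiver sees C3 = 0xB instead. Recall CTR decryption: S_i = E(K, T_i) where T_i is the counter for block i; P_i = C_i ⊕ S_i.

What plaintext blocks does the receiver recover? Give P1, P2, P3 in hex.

Only C3 changed, to 0xB. In CTR, a change in C_i flips the same bit in P_i only; the keystream is unaffected. Decrypting the received ciphertext:
P1: T = 0x5, S = E(K, T) = 0xA; 0xB ⊕ 0xA = 0x1.
P2: T = 0x6, S = E(K, T) = 0x9; 0x6 ⊕ 0x9 = 0xF.
P3: T = 0x7, S = E(K, T) = 0x8; 0xB ⊕ 0x8 = 0x3.
Blocks that differ from the original plaintext: P3.

P1 = 0x1, P2 = 0xF, P3 = 0x3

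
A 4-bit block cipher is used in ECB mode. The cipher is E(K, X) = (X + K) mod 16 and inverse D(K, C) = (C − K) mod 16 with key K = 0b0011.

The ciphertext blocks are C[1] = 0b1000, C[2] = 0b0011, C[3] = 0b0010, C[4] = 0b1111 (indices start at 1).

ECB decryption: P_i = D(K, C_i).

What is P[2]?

P[2] = 0b0000

P[2]: D(K, 0b0011) = 0b0000.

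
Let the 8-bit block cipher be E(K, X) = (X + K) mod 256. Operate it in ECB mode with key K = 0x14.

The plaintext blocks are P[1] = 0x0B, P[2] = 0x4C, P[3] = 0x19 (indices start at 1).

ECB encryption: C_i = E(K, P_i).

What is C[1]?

C[1] = 0x1F

C[1]: E(K, 0x0B) = 0x1F.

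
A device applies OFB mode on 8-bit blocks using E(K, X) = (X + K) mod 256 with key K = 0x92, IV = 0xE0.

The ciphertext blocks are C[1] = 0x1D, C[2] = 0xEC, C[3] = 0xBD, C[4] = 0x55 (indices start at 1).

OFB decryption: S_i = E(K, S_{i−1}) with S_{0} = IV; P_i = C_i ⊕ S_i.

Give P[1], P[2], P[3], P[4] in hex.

P[1] = 0x6F, P[2] = 0xE8, P[3] = 0x2B, P[4] = 0x7D

P[1]: S = E(K, 0xE0) = 0x72; 0x1D ⊕ 0x72 = 0x6F.
P[2]: S = E(K, 0x72) = 0x04; 0xEC ⊕ 0x04 = 0xE8.
P[3]: S = E(K, 0x04) = 0x96; 0xBD ⊕ 0x96 = 0x2B.
P[4]: S = E(K, 0x96) = 0x28; 0x55 ⊕ 0x28 = 0x7D.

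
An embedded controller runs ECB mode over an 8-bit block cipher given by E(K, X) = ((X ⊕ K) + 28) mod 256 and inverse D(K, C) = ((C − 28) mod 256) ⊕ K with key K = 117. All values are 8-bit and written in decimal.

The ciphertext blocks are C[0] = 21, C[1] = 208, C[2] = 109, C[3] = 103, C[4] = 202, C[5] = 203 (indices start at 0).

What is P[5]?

ECB decryption: P_i = D(K, C_i).
P[5]: D(K, 203) = 218.

P[5] = 218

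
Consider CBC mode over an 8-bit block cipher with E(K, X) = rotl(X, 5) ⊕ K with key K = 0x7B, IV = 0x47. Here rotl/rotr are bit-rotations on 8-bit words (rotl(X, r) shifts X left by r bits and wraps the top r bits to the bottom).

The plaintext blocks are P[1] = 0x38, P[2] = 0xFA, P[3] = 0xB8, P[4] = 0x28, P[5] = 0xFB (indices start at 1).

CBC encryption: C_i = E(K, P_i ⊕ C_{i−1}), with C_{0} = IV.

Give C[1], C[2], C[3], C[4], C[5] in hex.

C[1]: P[1] ⊕ 0x47 = 0x7F; E(K, 0x7F) = 0x94.
C[2]: P[2] ⊕ 0x94 = 0x6E; E(K, 0x6E) = 0xB6.
C[3]: P[3] ⊕ 0xB6 = 0x0E; E(K, 0x0E) = 0xBA.
C[4]: P[4] ⊕ 0xBA = 0x92; E(K, 0x92) = 0x29.
C[5]: P[5] ⊕ 0x29 = 0xD2; E(K, 0xD2) = 0x21.

C[1] = 0x94, C[2] = 0xB6, C[3] = 0xBA, C[4] = 0x29, C[5] = 0x21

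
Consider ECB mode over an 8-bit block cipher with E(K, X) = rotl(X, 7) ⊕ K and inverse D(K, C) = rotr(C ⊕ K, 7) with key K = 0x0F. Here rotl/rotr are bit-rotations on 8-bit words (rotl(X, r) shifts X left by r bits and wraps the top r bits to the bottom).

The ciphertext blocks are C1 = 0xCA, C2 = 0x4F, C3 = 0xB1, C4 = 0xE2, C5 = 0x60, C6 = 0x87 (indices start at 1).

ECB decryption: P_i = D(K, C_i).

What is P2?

P2 = 0x80

P2: D(K, 0x4F) = 0x80.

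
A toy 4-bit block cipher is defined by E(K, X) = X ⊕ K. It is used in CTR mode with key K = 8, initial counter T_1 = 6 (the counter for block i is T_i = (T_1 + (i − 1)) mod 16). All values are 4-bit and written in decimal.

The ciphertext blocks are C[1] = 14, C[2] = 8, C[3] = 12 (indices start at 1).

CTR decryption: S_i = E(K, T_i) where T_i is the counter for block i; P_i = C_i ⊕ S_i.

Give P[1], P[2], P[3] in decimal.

P[1]: T = 6, S = E(K, T) = 14; 14 ⊕ 14 = 0.
P[2]: T = 7, S = E(K, T) = 15; 8 ⊕ 15 = 7.
P[3]: T = 8, S = E(K, T) = 0; 12 ⊕ 0 = 12.

P[1] = 0, P[2] = 7, P[3] = 12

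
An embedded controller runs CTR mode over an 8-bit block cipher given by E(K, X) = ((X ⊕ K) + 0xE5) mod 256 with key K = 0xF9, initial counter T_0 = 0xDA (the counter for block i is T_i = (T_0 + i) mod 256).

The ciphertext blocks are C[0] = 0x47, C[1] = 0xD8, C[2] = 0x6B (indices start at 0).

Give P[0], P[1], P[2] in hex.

CTR decryption: S_i = E(K, T_i) where T_i is the counter for block i; P_i = C_i ⊕ S_i.
P[0]: T = 0xDA, S = E(K, T) = 0x08; 0x47 ⊕ 0x08 = 0x4F.
P[1]: T = 0xDB, S = E(K, T) = 0x07; 0xD8 ⊕ 0x07 = 0xDF.
P[2]: T = 0xDC, S = E(K, T) = 0x0A; 0x6B ⊕ 0x0A = 0x61.

P[0] = 0x4F, P[1] = 0xDF, P[2] = 0x61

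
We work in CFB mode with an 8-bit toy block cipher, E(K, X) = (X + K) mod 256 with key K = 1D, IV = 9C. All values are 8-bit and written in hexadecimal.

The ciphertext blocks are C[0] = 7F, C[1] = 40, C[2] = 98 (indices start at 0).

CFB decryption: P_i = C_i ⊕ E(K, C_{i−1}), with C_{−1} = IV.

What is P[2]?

P[2]: E(K, 40) = 5D; 98 ⊕ 5D = C5.

P[2] = C5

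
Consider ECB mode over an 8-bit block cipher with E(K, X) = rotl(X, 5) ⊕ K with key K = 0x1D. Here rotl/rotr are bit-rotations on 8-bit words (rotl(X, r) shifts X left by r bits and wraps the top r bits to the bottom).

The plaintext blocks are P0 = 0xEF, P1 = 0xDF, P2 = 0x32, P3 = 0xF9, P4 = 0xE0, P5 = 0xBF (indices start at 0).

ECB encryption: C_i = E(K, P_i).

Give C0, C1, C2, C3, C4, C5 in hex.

C0: E(K, 0xEF) = 0xE0.
C1: E(K, 0xDF) = 0xE6.
C2: E(K, 0x32) = 0x5B.
C3: E(K, 0xF9) = 0x22.
C4: E(K, 0xE0) = 0x01.
C5: E(K, 0xBF) = 0xEA.

C0 = 0xE0, C1 = 0xE6, C2 = 0x5B, C3 = 0x22, C4 = 0x01, C5 = 0xEA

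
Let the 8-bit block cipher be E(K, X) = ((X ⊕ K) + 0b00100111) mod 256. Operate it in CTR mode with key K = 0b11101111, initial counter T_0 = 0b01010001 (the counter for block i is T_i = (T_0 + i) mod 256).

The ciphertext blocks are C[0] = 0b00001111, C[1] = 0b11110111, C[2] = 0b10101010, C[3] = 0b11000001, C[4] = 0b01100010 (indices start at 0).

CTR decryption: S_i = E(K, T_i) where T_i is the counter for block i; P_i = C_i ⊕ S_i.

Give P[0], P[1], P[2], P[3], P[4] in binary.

P[0]: T = 0b01010001, S = E(K, T) = 0b11100101; 0b00001111 ⊕ 0b11100101 = 0b11101010.
P[1]: T = 0b01010010, S = E(K, T) = 0b11100100; 0b11110111 ⊕ 0b11100100 = 0b00010011.
P[2]: T = 0b01010011, S = E(K, T) = 0b11100011; 0b10101010 ⊕ 0b11100011 = 0b01001001.
P[3]: T = 0b01010100, S = E(K, T) = 0b11100010; 0b11000001 ⊕ 0b11100010 = 0b00100011.
P[4]: T = 0b01010101, S = E(K, T) = 0b11100001; 0b01100010 ⊕ 0b11100001 = 0b10000011.

P[0] = 0b11101010, P[1] = 0b00010011, P[2] = 0b01001001, P[3] = 0b00100011, P[4] = 0b10000011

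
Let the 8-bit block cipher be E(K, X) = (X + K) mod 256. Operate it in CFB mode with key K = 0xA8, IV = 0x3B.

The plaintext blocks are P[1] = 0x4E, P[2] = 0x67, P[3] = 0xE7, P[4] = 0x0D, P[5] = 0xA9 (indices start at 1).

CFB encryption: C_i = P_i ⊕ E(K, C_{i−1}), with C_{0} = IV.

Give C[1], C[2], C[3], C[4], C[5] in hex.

C[1] = 0xAD, C[2] = 0x32, C[3] = 0x3D, C[4] = 0xE8, C[5] = 0x39

C[1]: E(K, 0x3B) = 0xE3; 0x4E ⊕ 0xE3 = 0xAD.
C[2]: E(K, 0xAD) = 0x55; 0x67 ⊕ 0x55 = 0x32.
C[3]: E(K, 0x32) = 0xDA; 0xE7 ⊕ 0xDA = 0x3D.
C[4]: E(K, 0x3D) = 0xE5; 0x0D ⊕ 0xE5 = 0xE8.
C[5]: E(K, 0xE8) = 0x90; 0xA9 ⊕ 0x90 = 0x39.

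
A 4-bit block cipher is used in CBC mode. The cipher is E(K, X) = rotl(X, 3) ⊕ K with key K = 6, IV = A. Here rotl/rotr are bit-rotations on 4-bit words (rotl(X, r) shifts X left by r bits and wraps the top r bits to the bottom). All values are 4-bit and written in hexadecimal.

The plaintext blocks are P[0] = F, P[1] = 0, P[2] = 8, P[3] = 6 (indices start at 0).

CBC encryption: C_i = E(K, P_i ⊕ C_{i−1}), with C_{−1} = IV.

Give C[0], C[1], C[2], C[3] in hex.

C[0] = C, C[1] = 0, C[2] = 2, C[3] = 4

C[0]: P[0] ⊕ A = 5; E(K, 5) = C.
C[1]: P[1] ⊕ C = C; E(K, C) = 0.
C[2]: P[2] ⊕ 0 = 8; E(K, 8) = 2.
C[3]: P[3] ⊕ 2 = 4; E(K, 4) = 4.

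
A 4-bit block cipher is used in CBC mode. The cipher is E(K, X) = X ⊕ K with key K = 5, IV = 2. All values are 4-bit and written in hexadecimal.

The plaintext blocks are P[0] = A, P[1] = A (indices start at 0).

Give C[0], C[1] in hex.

CBC encryption: C_i = E(K, P_i ⊕ C_{i−1}), with C_{−1} = IV.
C[0]: P[0] ⊕ 2 = 8; E(K, 8) = D.
C[1]: P[1] ⊕ D = 7; E(K, 7) = 2.

C[0] = D, C[1] = 2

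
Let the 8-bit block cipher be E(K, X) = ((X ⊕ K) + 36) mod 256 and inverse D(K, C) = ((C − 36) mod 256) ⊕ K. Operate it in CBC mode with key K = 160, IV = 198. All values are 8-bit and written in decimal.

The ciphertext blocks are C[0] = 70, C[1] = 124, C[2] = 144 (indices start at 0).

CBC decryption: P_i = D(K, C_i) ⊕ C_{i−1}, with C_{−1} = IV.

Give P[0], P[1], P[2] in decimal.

P[0] = 68, P[1] = 190, P[2] = 176

P[0]: D(K, 70) = 130; 130 ⊕ 198 = 68.
P[1]: D(K, 124) = 248; 248 ⊕ 70 = 190.
P[2]: D(K, 144) = 204; 204 ⊕ 124 = 176.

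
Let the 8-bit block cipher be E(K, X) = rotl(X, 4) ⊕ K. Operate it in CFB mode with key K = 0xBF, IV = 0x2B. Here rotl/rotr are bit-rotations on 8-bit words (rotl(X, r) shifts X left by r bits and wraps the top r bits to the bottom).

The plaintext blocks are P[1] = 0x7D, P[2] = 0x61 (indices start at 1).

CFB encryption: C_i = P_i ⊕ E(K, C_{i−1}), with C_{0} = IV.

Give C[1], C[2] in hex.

C[1]: E(K, 0x2B) = 0x0D; 0x7D ⊕ 0x0D = 0x70.
C[2]: E(K, 0x70) = 0xB8; 0x61 ⊕ 0xB8 = 0xD9.

C[1] = 0x70, C[2] = 0xD9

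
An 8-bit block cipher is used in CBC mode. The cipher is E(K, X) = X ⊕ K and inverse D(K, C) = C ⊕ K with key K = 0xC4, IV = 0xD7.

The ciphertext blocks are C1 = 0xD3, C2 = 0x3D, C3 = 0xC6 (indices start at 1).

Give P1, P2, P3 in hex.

P1 = 0xC0, P2 = 0x2A, P3 = 0x3F

CBC decryption: P_i = D(K, C_i) ⊕ C_{i−1}, with C_{0} = IV.
P1: D(K, 0xD3) = 0x17; 0x17 ⊕ 0xD7 = 0xC0.
P2: D(K, 0x3D) = 0xF9; 0xF9 ⊕ 0xD3 = 0x2A.
P3: D(K, 0xC6) = 0x02; 0x02 ⊕ 0x3D = 0x3F.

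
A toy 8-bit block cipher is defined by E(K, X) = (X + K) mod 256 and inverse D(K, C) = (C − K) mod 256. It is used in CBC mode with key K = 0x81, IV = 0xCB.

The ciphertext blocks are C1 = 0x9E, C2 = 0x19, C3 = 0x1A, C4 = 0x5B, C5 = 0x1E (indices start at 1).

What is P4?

P4 = 0xC0

CBC decryption: P_i = D(K, C_i) ⊕ C_{i−1}, with C_{0} = IV.
P4: D(K, 0x5B) = 0xDA; 0xDA ⊕ 0x1A = 0xC0.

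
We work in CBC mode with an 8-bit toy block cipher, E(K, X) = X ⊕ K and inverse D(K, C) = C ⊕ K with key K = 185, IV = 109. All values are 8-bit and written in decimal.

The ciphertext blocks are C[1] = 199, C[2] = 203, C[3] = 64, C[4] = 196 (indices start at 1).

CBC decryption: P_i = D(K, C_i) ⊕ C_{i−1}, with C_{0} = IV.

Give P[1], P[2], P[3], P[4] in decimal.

P[1] = 19, P[2] = 181, P[3] = 50, P[4] = 61

P[1]: D(K, 199) = 126; 126 ⊕ 109 = 19.
P[2]: D(K, 203) = 114; 114 ⊕ 199 = 181.
P[3]: D(K, 64) = 249; 249 ⊕ 203 = 50.
P[4]: D(K, 196) = 125; 125 ⊕ 64 = 61.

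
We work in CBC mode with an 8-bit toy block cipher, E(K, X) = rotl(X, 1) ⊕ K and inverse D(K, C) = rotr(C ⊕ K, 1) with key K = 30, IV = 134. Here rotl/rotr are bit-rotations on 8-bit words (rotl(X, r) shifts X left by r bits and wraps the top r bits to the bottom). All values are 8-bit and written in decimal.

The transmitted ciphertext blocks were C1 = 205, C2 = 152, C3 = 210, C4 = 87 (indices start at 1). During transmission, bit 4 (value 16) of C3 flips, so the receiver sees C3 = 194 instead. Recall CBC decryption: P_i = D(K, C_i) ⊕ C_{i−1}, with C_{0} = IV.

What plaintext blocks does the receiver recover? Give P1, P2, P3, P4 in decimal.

P1 = 111, P2 = 142, P3 = 246, P4 = 102

Only C3 changed, to 194. In CBC, a change in C_i garbles P_i and flips the same bit in P_{i+1}. Decrypting the received ciphertext:
P1: D(K, 205) = 233; 233 ⊕ 134 = 111.
P2: D(K, 152) = 67; 67 ⊕ 205 = 142.
P3: D(K, 194) = 110; 110 ⊕ 152 = 246.
P4: D(K, 87) = 164; 164 ⊕ 194 = 102.
Blocks that differ from the original plaintext: P3, P4.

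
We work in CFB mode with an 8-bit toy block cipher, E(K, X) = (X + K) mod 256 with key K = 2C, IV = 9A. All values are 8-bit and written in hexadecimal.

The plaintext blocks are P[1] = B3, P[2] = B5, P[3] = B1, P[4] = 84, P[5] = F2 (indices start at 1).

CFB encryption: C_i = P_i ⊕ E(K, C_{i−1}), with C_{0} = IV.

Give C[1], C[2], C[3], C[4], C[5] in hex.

C[1]: E(K, 9A) = C6; B3 ⊕ C6 = 75.
C[2]: E(K, 75) = A1; B5 ⊕ A1 = 14.
C[3]: E(K, 14) = 40; B1 ⊕ 40 = F1.
C[4]: E(K, F1) = 1D; 84 ⊕ 1D = 99.
C[5]: E(K, 99) = C5; F2 ⊕ C5 = 37.

C[1] = 75, C[2] = 14, C[3] = F1, C[4] = 99, C[5] = 37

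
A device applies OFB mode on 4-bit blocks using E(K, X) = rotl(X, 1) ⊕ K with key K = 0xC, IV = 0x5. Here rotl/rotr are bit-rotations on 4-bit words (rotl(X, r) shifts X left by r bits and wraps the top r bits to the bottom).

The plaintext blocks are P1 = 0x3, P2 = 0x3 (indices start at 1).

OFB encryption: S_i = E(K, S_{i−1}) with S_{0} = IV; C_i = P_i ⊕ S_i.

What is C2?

C2 = 0x3

C1: S = E(K, 0x5) = 0x6; 0x3 ⊕ 0x6 = 0x5.
C2: S = E(K, 0x6) = 0x0; 0x3 ⊕ 0x0 = 0x3.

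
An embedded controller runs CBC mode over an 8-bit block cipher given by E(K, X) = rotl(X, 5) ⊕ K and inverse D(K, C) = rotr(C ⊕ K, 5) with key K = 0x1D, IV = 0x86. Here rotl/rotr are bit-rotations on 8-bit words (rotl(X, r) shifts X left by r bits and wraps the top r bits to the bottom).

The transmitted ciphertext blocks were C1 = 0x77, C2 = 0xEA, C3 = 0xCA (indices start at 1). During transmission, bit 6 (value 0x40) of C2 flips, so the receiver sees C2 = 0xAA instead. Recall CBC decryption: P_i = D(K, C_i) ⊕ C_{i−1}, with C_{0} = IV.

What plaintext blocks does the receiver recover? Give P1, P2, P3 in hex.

P1 = 0xD5, P2 = 0xCA, P3 = 0x14

Only C2 changed, to 0xAA. In CBC, a change in C_i garbles P_i and flips the same bit in P_{i+1}. Decrypting the received ciphertext:
P1: D(K, 0x77) = 0x53; 0x53 ⊕ 0x86 = 0xD5.
P2: D(K, 0xAA) = 0xBD; 0xBD ⊕ 0x77 = 0xCA.
P3: D(K, 0xCA) = 0xBE; 0xBE ⊕ 0xAA = 0x14.
Blocks that differ from the original plaintext: P2, P3.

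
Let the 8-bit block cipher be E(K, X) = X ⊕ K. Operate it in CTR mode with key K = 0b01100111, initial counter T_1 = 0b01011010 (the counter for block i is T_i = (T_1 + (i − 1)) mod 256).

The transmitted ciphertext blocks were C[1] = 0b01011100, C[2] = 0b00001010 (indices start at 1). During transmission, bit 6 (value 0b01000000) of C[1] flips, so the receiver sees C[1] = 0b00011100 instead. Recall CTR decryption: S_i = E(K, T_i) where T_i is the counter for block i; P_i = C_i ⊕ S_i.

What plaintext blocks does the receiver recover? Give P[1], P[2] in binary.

Only C[1] changed, to 0b00011100. In CTR, a change in C_i flips the same bit in P_i only; the keystream is unaffected. Decrypting the received ciphertext:
P[1]: T = 0b01011010, S = E(K, T) = 0b00111101; 0b00011100 ⊕ 0b00111101 = 0b00100001.
P[2]: T = 0b01011011, S = E(K, T) = 0b00111100; 0b00001010 ⊕ 0b00111100 = 0b00110110.
Blocks that differ from the original plaintext: P[1].

P[1] = 0b00100001, P[2] = 0b00110110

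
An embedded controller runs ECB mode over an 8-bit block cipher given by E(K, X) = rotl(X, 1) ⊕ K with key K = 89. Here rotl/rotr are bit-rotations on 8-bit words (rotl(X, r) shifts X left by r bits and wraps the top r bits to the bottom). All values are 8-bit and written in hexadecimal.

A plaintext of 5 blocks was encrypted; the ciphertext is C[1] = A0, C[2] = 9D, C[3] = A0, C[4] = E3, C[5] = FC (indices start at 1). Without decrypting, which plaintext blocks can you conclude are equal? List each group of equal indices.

ECB encrypts each block independently with the same key, so equal ciphertext blocks imply equal plaintext blocks.
C[1] = C[3] = A0, so P[1] = P[3].

P[1] = P[3]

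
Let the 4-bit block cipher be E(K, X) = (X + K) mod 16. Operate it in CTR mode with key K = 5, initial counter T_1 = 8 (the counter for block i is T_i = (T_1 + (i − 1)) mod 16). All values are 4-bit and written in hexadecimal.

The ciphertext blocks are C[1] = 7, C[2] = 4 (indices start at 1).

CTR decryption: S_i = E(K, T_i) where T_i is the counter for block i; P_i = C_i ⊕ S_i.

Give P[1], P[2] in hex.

P[1]: T = 8, S = E(K, T) = D; 7 ⊕ D = A.
P[2]: T = 9, S = E(K, T) = E; 4 ⊕ E = A.

P[1] = A, P[2] = A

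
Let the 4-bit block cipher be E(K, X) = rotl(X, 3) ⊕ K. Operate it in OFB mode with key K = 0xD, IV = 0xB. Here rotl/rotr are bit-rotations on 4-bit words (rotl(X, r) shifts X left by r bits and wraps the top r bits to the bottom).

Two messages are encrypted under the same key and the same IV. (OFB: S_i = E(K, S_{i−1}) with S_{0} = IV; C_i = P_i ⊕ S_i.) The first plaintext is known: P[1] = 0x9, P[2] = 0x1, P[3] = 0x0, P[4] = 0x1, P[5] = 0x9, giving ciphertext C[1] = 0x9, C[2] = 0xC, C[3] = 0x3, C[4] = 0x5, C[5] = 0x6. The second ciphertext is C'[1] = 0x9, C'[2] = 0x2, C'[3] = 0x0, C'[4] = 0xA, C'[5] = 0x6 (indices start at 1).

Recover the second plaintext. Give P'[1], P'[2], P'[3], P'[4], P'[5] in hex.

P'[1] = 0x9, P'[2] = 0xF, P'[3] = 0x3, P'[4] = 0xE, P'[5] = 0x9

In OFB with a reused IV, both messages share the same keystream S_i, so C_i ⊕ C'_i = P_i ⊕ P'_i and thus P'_i = P_i ⊕ C_i ⊕ C'_i.
P'[1]: 0x9 ⊕ 0x9 ⊕ 0x9 = 0x9.
P'[2]: 0x1 ⊕ 0xC ⊕ 0x2 = 0xF.
P'[3]: 0x0 ⊕ 0x3 ⊕ 0x0 = 0x3.
P'[4]: 0x1 ⊕ 0x5 ⊕ 0xA = 0xE.
P'[5]: 0x9 ⊕ 0x6 ⊕ 0x6 = 0x9.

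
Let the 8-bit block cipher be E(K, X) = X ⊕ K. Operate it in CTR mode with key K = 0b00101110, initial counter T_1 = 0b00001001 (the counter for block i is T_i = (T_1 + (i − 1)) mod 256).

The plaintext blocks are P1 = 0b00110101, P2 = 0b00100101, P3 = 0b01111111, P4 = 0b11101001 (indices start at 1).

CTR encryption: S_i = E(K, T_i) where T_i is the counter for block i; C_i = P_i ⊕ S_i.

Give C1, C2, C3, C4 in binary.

C1: T = 0b00001001, S = E(K, T) = 0b00100111; 0b00110101 ⊕ 0b00100111 = 0b00010010.
C2: T = 0b00001010, S = E(K, T) = 0b00100100; 0b00100101 ⊕ 0b00100100 = 0b00000001.
C3: T = 0b00001011, S = E(K, T) = 0b00100101; 0b01111111 ⊕ 0b00100101 = 0b01011010.
C4: T = 0b00001100, S = E(K, T) = 0b00100010; 0b11101001 ⊕ 0b00100010 = 0b11001011.

C1 = 0b00010010, C2 = 0b00000001, C3 = 0b01011010, C4 = 0b11001011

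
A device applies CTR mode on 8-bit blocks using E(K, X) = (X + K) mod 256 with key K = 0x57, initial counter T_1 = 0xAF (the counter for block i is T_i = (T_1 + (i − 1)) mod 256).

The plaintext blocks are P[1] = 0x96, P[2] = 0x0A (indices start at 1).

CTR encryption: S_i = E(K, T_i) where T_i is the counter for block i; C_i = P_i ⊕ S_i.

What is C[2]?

C[1]: T = 0xAF, S = E(K, T) = 0x06; 0x96 ⊕ 0x06 = 0x90.
C[2]: T = 0xB0, S = E(K, T) = 0x07; 0x0A ⊕ 0x07 = 0x0D.

C[2] = 0x0D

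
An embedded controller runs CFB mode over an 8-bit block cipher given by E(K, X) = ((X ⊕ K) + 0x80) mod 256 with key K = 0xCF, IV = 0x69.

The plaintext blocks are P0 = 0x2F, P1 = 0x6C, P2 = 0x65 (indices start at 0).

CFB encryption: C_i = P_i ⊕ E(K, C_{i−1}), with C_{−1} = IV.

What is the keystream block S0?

C0: E(K, 0x69) = 0x26; 0x2F ⊕ 0x26 = 0x09.
So S0 = 0x26.

0x26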